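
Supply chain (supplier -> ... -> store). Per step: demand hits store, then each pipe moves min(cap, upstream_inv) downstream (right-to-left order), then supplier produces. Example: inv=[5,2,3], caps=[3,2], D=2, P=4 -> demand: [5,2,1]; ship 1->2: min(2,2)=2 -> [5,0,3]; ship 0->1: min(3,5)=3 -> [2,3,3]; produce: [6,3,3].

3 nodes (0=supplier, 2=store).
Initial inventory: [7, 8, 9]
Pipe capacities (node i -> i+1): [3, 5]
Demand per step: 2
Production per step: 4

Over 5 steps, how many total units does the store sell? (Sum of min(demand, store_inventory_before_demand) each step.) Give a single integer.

Step 1: sold=2 (running total=2) -> [8 6 12]
Step 2: sold=2 (running total=4) -> [9 4 15]
Step 3: sold=2 (running total=6) -> [10 3 17]
Step 4: sold=2 (running total=8) -> [11 3 18]
Step 5: sold=2 (running total=10) -> [12 3 19]

Answer: 10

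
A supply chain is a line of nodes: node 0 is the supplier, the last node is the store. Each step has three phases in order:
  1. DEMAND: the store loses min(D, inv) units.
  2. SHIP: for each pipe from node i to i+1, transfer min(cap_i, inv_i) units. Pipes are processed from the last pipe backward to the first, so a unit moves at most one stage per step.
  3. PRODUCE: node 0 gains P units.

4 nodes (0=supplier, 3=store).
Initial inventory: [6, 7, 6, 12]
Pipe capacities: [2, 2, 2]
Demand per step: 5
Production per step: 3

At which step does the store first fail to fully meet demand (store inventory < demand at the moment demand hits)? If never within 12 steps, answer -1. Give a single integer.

Step 1: demand=5,sold=5 ship[2->3]=2 ship[1->2]=2 ship[0->1]=2 prod=3 -> [7 7 6 9]
Step 2: demand=5,sold=5 ship[2->3]=2 ship[1->2]=2 ship[0->1]=2 prod=3 -> [8 7 6 6]
Step 3: demand=5,sold=5 ship[2->3]=2 ship[1->2]=2 ship[0->1]=2 prod=3 -> [9 7 6 3]
Step 4: demand=5,sold=3 ship[2->3]=2 ship[1->2]=2 ship[0->1]=2 prod=3 -> [10 7 6 2]
Step 5: demand=5,sold=2 ship[2->3]=2 ship[1->2]=2 ship[0->1]=2 prod=3 -> [11 7 6 2]
Step 6: demand=5,sold=2 ship[2->3]=2 ship[1->2]=2 ship[0->1]=2 prod=3 -> [12 7 6 2]
Step 7: demand=5,sold=2 ship[2->3]=2 ship[1->2]=2 ship[0->1]=2 prod=3 -> [13 7 6 2]
Step 8: demand=5,sold=2 ship[2->3]=2 ship[1->2]=2 ship[0->1]=2 prod=3 -> [14 7 6 2]
Step 9: demand=5,sold=2 ship[2->3]=2 ship[1->2]=2 ship[0->1]=2 prod=3 -> [15 7 6 2]
Step 10: demand=5,sold=2 ship[2->3]=2 ship[1->2]=2 ship[0->1]=2 prod=3 -> [16 7 6 2]
Step 11: demand=5,sold=2 ship[2->3]=2 ship[1->2]=2 ship[0->1]=2 prod=3 -> [17 7 6 2]
Step 12: demand=5,sold=2 ship[2->3]=2 ship[1->2]=2 ship[0->1]=2 prod=3 -> [18 7 6 2]
First stockout at step 4

4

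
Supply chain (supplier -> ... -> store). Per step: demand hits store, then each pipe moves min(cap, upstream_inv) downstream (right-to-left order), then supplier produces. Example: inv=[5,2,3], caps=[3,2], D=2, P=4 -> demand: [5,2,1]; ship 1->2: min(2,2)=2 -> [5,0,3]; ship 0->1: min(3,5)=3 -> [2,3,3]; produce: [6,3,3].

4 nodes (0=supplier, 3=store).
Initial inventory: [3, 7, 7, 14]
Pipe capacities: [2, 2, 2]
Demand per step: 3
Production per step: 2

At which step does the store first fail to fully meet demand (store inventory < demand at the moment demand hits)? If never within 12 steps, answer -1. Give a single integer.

Step 1: demand=3,sold=3 ship[2->3]=2 ship[1->2]=2 ship[0->1]=2 prod=2 -> [3 7 7 13]
Step 2: demand=3,sold=3 ship[2->3]=2 ship[1->2]=2 ship[0->1]=2 prod=2 -> [3 7 7 12]
Step 3: demand=3,sold=3 ship[2->3]=2 ship[1->2]=2 ship[0->1]=2 prod=2 -> [3 7 7 11]
Step 4: demand=3,sold=3 ship[2->3]=2 ship[1->2]=2 ship[0->1]=2 prod=2 -> [3 7 7 10]
Step 5: demand=3,sold=3 ship[2->3]=2 ship[1->2]=2 ship[0->1]=2 prod=2 -> [3 7 7 9]
Step 6: demand=3,sold=3 ship[2->3]=2 ship[1->2]=2 ship[0->1]=2 prod=2 -> [3 7 7 8]
Step 7: demand=3,sold=3 ship[2->3]=2 ship[1->2]=2 ship[0->1]=2 prod=2 -> [3 7 7 7]
Step 8: demand=3,sold=3 ship[2->3]=2 ship[1->2]=2 ship[0->1]=2 prod=2 -> [3 7 7 6]
Step 9: demand=3,sold=3 ship[2->3]=2 ship[1->2]=2 ship[0->1]=2 prod=2 -> [3 7 7 5]
Step 10: demand=3,sold=3 ship[2->3]=2 ship[1->2]=2 ship[0->1]=2 prod=2 -> [3 7 7 4]
Step 11: demand=3,sold=3 ship[2->3]=2 ship[1->2]=2 ship[0->1]=2 prod=2 -> [3 7 7 3]
Step 12: demand=3,sold=3 ship[2->3]=2 ship[1->2]=2 ship[0->1]=2 prod=2 -> [3 7 7 2]
No stockout in 12 steps

-1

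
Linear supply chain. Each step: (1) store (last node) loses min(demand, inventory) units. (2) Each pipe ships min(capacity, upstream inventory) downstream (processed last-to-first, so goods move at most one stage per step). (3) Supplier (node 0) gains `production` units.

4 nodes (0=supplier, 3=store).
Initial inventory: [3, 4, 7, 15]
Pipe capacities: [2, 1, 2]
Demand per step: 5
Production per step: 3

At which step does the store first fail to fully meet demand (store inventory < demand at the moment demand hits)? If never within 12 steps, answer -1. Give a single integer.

Step 1: demand=5,sold=5 ship[2->3]=2 ship[1->2]=1 ship[0->1]=2 prod=3 -> [4 5 6 12]
Step 2: demand=5,sold=5 ship[2->3]=2 ship[1->2]=1 ship[0->1]=2 prod=3 -> [5 6 5 9]
Step 3: demand=5,sold=5 ship[2->3]=2 ship[1->2]=1 ship[0->1]=2 prod=3 -> [6 7 4 6]
Step 4: demand=5,sold=5 ship[2->3]=2 ship[1->2]=1 ship[0->1]=2 prod=3 -> [7 8 3 3]
Step 5: demand=5,sold=3 ship[2->3]=2 ship[1->2]=1 ship[0->1]=2 prod=3 -> [8 9 2 2]
Step 6: demand=5,sold=2 ship[2->3]=2 ship[1->2]=1 ship[0->1]=2 prod=3 -> [9 10 1 2]
Step 7: demand=5,sold=2 ship[2->3]=1 ship[1->2]=1 ship[0->1]=2 prod=3 -> [10 11 1 1]
Step 8: demand=5,sold=1 ship[2->3]=1 ship[1->2]=1 ship[0->1]=2 prod=3 -> [11 12 1 1]
Step 9: demand=5,sold=1 ship[2->3]=1 ship[1->2]=1 ship[0->1]=2 prod=3 -> [12 13 1 1]
Step 10: demand=5,sold=1 ship[2->3]=1 ship[1->2]=1 ship[0->1]=2 prod=3 -> [13 14 1 1]
Step 11: demand=5,sold=1 ship[2->3]=1 ship[1->2]=1 ship[0->1]=2 prod=3 -> [14 15 1 1]
Step 12: demand=5,sold=1 ship[2->3]=1 ship[1->2]=1 ship[0->1]=2 prod=3 -> [15 16 1 1]
First stockout at step 5

5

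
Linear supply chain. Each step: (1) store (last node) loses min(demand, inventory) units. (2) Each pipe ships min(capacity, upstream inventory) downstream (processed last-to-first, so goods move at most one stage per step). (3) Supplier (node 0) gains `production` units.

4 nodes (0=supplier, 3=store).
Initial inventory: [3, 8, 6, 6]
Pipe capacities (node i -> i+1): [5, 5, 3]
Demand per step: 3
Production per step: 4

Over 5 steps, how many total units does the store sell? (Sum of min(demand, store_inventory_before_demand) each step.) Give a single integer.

Answer: 15

Derivation:
Step 1: sold=3 (running total=3) -> [4 6 8 6]
Step 2: sold=3 (running total=6) -> [4 5 10 6]
Step 3: sold=3 (running total=9) -> [4 4 12 6]
Step 4: sold=3 (running total=12) -> [4 4 13 6]
Step 5: sold=3 (running total=15) -> [4 4 14 6]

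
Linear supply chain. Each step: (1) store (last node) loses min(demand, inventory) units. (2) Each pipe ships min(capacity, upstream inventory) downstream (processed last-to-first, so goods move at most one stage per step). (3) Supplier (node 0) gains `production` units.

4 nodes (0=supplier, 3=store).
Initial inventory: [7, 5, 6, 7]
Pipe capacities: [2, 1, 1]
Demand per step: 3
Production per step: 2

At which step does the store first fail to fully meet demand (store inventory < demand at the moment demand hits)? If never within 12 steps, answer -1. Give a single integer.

Step 1: demand=3,sold=3 ship[2->3]=1 ship[1->2]=1 ship[0->1]=2 prod=2 -> [7 6 6 5]
Step 2: demand=3,sold=3 ship[2->3]=1 ship[1->2]=1 ship[0->1]=2 prod=2 -> [7 7 6 3]
Step 3: demand=3,sold=3 ship[2->3]=1 ship[1->2]=1 ship[0->1]=2 prod=2 -> [7 8 6 1]
Step 4: demand=3,sold=1 ship[2->3]=1 ship[1->2]=1 ship[0->1]=2 prod=2 -> [7 9 6 1]
Step 5: demand=3,sold=1 ship[2->3]=1 ship[1->2]=1 ship[0->1]=2 prod=2 -> [7 10 6 1]
Step 6: demand=3,sold=1 ship[2->3]=1 ship[1->2]=1 ship[0->1]=2 prod=2 -> [7 11 6 1]
Step 7: demand=3,sold=1 ship[2->3]=1 ship[1->2]=1 ship[0->1]=2 prod=2 -> [7 12 6 1]
Step 8: demand=3,sold=1 ship[2->3]=1 ship[1->2]=1 ship[0->1]=2 prod=2 -> [7 13 6 1]
Step 9: demand=3,sold=1 ship[2->3]=1 ship[1->2]=1 ship[0->1]=2 prod=2 -> [7 14 6 1]
Step 10: demand=3,sold=1 ship[2->3]=1 ship[1->2]=1 ship[0->1]=2 prod=2 -> [7 15 6 1]
Step 11: demand=3,sold=1 ship[2->3]=1 ship[1->2]=1 ship[0->1]=2 prod=2 -> [7 16 6 1]
Step 12: demand=3,sold=1 ship[2->3]=1 ship[1->2]=1 ship[0->1]=2 prod=2 -> [7 17 6 1]
First stockout at step 4

4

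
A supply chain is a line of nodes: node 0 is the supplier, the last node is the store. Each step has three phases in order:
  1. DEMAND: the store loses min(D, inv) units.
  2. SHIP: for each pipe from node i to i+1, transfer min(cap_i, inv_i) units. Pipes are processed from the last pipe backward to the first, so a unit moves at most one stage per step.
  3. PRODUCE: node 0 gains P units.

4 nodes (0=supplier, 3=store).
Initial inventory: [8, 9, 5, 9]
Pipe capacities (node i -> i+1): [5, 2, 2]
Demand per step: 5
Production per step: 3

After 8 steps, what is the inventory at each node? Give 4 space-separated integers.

Step 1: demand=5,sold=5 ship[2->3]=2 ship[1->2]=2 ship[0->1]=5 prod=3 -> inv=[6 12 5 6]
Step 2: demand=5,sold=5 ship[2->3]=2 ship[1->2]=2 ship[0->1]=5 prod=3 -> inv=[4 15 5 3]
Step 3: demand=5,sold=3 ship[2->3]=2 ship[1->2]=2 ship[0->1]=4 prod=3 -> inv=[3 17 5 2]
Step 4: demand=5,sold=2 ship[2->3]=2 ship[1->2]=2 ship[0->1]=3 prod=3 -> inv=[3 18 5 2]
Step 5: demand=5,sold=2 ship[2->3]=2 ship[1->2]=2 ship[0->1]=3 prod=3 -> inv=[3 19 5 2]
Step 6: demand=5,sold=2 ship[2->3]=2 ship[1->2]=2 ship[0->1]=3 prod=3 -> inv=[3 20 5 2]
Step 7: demand=5,sold=2 ship[2->3]=2 ship[1->2]=2 ship[0->1]=3 prod=3 -> inv=[3 21 5 2]
Step 8: demand=5,sold=2 ship[2->3]=2 ship[1->2]=2 ship[0->1]=3 prod=3 -> inv=[3 22 5 2]

3 22 5 2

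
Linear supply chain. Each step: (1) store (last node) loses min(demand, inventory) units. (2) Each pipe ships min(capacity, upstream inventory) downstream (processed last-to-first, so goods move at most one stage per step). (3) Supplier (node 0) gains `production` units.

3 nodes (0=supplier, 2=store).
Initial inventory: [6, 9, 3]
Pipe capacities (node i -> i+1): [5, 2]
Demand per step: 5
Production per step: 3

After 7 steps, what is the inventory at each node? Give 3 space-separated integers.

Step 1: demand=5,sold=3 ship[1->2]=2 ship[0->1]=5 prod=3 -> inv=[4 12 2]
Step 2: demand=5,sold=2 ship[1->2]=2 ship[0->1]=4 prod=3 -> inv=[3 14 2]
Step 3: demand=5,sold=2 ship[1->2]=2 ship[0->1]=3 prod=3 -> inv=[3 15 2]
Step 4: demand=5,sold=2 ship[1->2]=2 ship[0->1]=3 prod=3 -> inv=[3 16 2]
Step 5: demand=5,sold=2 ship[1->2]=2 ship[0->1]=3 prod=3 -> inv=[3 17 2]
Step 6: demand=5,sold=2 ship[1->2]=2 ship[0->1]=3 prod=3 -> inv=[3 18 2]
Step 7: demand=5,sold=2 ship[1->2]=2 ship[0->1]=3 prod=3 -> inv=[3 19 2]

3 19 2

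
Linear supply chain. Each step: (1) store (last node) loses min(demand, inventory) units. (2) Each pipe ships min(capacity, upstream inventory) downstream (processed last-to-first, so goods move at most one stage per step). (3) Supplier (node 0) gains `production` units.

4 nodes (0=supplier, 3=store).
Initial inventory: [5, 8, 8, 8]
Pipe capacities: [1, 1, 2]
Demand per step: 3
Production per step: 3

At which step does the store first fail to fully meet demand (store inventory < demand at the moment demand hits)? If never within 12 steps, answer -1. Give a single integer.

Step 1: demand=3,sold=3 ship[2->3]=2 ship[1->2]=1 ship[0->1]=1 prod=3 -> [7 8 7 7]
Step 2: demand=3,sold=3 ship[2->3]=2 ship[1->2]=1 ship[0->1]=1 prod=3 -> [9 8 6 6]
Step 3: demand=3,sold=3 ship[2->3]=2 ship[1->2]=1 ship[0->1]=1 prod=3 -> [11 8 5 5]
Step 4: demand=3,sold=3 ship[2->3]=2 ship[1->2]=1 ship[0->1]=1 prod=3 -> [13 8 4 4]
Step 5: demand=3,sold=3 ship[2->3]=2 ship[1->2]=1 ship[0->1]=1 prod=3 -> [15 8 3 3]
Step 6: demand=3,sold=3 ship[2->3]=2 ship[1->2]=1 ship[0->1]=1 prod=3 -> [17 8 2 2]
Step 7: demand=3,sold=2 ship[2->3]=2 ship[1->2]=1 ship[0->1]=1 prod=3 -> [19 8 1 2]
Step 8: demand=3,sold=2 ship[2->3]=1 ship[1->2]=1 ship[0->1]=1 prod=3 -> [21 8 1 1]
Step 9: demand=3,sold=1 ship[2->3]=1 ship[1->2]=1 ship[0->1]=1 prod=3 -> [23 8 1 1]
Step 10: demand=3,sold=1 ship[2->3]=1 ship[1->2]=1 ship[0->1]=1 prod=3 -> [25 8 1 1]
Step 11: demand=3,sold=1 ship[2->3]=1 ship[1->2]=1 ship[0->1]=1 prod=3 -> [27 8 1 1]
Step 12: demand=3,sold=1 ship[2->3]=1 ship[1->2]=1 ship[0->1]=1 prod=3 -> [29 8 1 1]
First stockout at step 7

7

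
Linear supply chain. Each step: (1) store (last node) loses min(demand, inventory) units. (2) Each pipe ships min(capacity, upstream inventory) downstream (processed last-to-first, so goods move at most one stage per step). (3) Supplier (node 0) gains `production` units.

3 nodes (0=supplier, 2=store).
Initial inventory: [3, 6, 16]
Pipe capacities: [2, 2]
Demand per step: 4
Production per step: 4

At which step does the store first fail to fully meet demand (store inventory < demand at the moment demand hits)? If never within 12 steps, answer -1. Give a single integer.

Step 1: demand=4,sold=4 ship[1->2]=2 ship[0->1]=2 prod=4 -> [5 6 14]
Step 2: demand=4,sold=4 ship[1->2]=2 ship[0->1]=2 prod=4 -> [7 6 12]
Step 3: demand=4,sold=4 ship[1->2]=2 ship[0->1]=2 prod=4 -> [9 6 10]
Step 4: demand=4,sold=4 ship[1->2]=2 ship[0->1]=2 prod=4 -> [11 6 8]
Step 5: demand=4,sold=4 ship[1->2]=2 ship[0->1]=2 prod=4 -> [13 6 6]
Step 6: demand=4,sold=4 ship[1->2]=2 ship[0->1]=2 prod=4 -> [15 6 4]
Step 7: demand=4,sold=4 ship[1->2]=2 ship[0->1]=2 prod=4 -> [17 6 2]
Step 8: demand=4,sold=2 ship[1->2]=2 ship[0->1]=2 prod=4 -> [19 6 2]
Step 9: demand=4,sold=2 ship[1->2]=2 ship[0->1]=2 prod=4 -> [21 6 2]
Step 10: demand=4,sold=2 ship[1->2]=2 ship[0->1]=2 prod=4 -> [23 6 2]
Step 11: demand=4,sold=2 ship[1->2]=2 ship[0->1]=2 prod=4 -> [25 6 2]
Step 12: demand=4,sold=2 ship[1->2]=2 ship[0->1]=2 prod=4 -> [27 6 2]
First stockout at step 8

8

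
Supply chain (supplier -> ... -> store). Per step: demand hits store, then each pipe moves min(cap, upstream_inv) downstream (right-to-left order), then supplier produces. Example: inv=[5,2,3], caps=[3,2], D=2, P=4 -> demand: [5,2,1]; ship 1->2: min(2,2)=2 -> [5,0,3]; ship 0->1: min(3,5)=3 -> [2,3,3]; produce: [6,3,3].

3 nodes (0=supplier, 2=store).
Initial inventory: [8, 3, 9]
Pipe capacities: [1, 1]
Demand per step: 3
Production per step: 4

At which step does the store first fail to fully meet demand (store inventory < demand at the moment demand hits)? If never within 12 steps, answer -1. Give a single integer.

Step 1: demand=3,sold=3 ship[1->2]=1 ship[0->1]=1 prod=4 -> [11 3 7]
Step 2: demand=3,sold=3 ship[1->2]=1 ship[0->1]=1 prod=4 -> [14 3 5]
Step 3: demand=3,sold=3 ship[1->2]=1 ship[0->1]=1 prod=4 -> [17 3 3]
Step 4: demand=3,sold=3 ship[1->2]=1 ship[0->1]=1 prod=4 -> [20 3 1]
Step 5: demand=3,sold=1 ship[1->2]=1 ship[0->1]=1 prod=4 -> [23 3 1]
Step 6: demand=3,sold=1 ship[1->2]=1 ship[0->1]=1 prod=4 -> [26 3 1]
Step 7: demand=3,sold=1 ship[1->2]=1 ship[0->1]=1 prod=4 -> [29 3 1]
Step 8: demand=3,sold=1 ship[1->2]=1 ship[0->1]=1 prod=4 -> [32 3 1]
Step 9: demand=3,sold=1 ship[1->2]=1 ship[0->1]=1 prod=4 -> [35 3 1]
Step 10: demand=3,sold=1 ship[1->2]=1 ship[0->1]=1 prod=4 -> [38 3 1]
Step 11: demand=3,sold=1 ship[1->2]=1 ship[0->1]=1 prod=4 -> [41 3 1]
Step 12: demand=3,sold=1 ship[1->2]=1 ship[0->1]=1 prod=4 -> [44 3 1]
First stockout at step 5

5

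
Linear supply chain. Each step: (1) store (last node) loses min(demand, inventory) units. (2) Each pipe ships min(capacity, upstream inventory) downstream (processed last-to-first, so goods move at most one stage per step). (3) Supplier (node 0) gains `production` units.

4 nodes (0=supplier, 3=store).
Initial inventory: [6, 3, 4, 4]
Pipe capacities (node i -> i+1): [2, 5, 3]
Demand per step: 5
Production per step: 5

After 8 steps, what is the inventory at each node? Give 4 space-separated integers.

Step 1: demand=5,sold=4 ship[2->3]=3 ship[1->2]=3 ship[0->1]=2 prod=5 -> inv=[9 2 4 3]
Step 2: demand=5,sold=3 ship[2->3]=3 ship[1->2]=2 ship[0->1]=2 prod=5 -> inv=[12 2 3 3]
Step 3: demand=5,sold=3 ship[2->3]=3 ship[1->2]=2 ship[0->1]=2 prod=5 -> inv=[15 2 2 3]
Step 4: demand=5,sold=3 ship[2->3]=2 ship[1->2]=2 ship[0->1]=2 prod=5 -> inv=[18 2 2 2]
Step 5: demand=5,sold=2 ship[2->3]=2 ship[1->2]=2 ship[0->1]=2 prod=5 -> inv=[21 2 2 2]
Step 6: demand=5,sold=2 ship[2->3]=2 ship[1->2]=2 ship[0->1]=2 prod=5 -> inv=[24 2 2 2]
Step 7: demand=5,sold=2 ship[2->3]=2 ship[1->2]=2 ship[0->1]=2 prod=5 -> inv=[27 2 2 2]
Step 8: demand=5,sold=2 ship[2->3]=2 ship[1->2]=2 ship[0->1]=2 prod=5 -> inv=[30 2 2 2]

30 2 2 2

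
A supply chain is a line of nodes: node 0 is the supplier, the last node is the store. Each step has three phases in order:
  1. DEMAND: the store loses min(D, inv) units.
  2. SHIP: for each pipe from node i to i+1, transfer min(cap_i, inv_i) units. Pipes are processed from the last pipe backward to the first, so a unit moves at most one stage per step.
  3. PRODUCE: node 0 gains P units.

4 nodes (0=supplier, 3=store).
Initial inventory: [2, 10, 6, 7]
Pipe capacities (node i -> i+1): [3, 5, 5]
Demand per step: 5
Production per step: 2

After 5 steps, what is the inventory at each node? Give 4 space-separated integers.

Step 1: demand=5,sold=5 ship[2->3]=5 ship[1->2]=5 ship[0->1]=2 prod=2 -> inv=[2 7 6 7]
Step 2: demand=5,sold=5 ship[2->3]=5 ship[1->2]=5 ship[0->1]=2 prod=2 -> inv=[2 4 6 7]
Step 3: demand=5,sold=5 ship[2->3]=5 ship[1->2]=4 ship[0->1]=2 prod=2 -> inv=[2 2 5 7]
Step 4: demand=5,sold=5 ship[2->3]=5 ship[1->2]=2 ship[0->1]=2 prod=2 -> inv=[2 2 2 7]
Step 5: demand=5,sold=5 ship[2->3]=2 ship[1->2]=2 ship[0->1]=2 prod=2 -> inv=[2 2 2 4]

2 2 2 4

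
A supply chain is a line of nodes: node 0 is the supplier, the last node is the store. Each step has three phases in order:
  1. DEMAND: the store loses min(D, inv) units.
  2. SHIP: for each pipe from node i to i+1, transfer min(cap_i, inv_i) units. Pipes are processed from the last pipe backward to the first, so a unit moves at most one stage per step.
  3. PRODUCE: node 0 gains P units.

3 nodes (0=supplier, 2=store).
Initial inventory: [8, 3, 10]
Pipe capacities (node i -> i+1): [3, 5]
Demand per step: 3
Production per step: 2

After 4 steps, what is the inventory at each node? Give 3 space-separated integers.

Step 1: demand=3,sold=3 ship[1->2]=3 ship[0->1]=3 prod=2 -> inv=[7 3 10]
Step 2: demand=3,sold=3 ship[1->2]=3 ship[0->1]=3 prod=2 -> inv=[6 3 10]
Step 3: demand=3,sold=3 ship[1->2]=3 ship[0->1]=3 prod=2 -> inv=[5 3 10]
Step 4: demand=3,sold=3 ship[1->2]=3 ship[0->1]=3 prod=2 -> inv=[4 3 10]

4 3 10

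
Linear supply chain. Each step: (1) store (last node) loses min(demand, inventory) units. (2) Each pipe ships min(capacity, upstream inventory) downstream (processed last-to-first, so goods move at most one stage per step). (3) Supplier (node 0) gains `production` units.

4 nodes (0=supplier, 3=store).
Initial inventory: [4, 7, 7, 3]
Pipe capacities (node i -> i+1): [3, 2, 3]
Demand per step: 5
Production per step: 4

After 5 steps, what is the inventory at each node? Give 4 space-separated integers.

Step 1: demand=5,sold=3 ship[2->3]=3 ship[1->2]=2 ship[0->1]=3 prod=4 -> inv=[5 8 6 3]
Step 2: demand=5,sold=3 ship[2->3]=3 ship[1->2]=2 ship[0->1]=3 prod=4 -> inv=[6 9 5 3]
Step 3: demand=5,sold=3 ship[2->3]=3 ship[1->2]=2 ship[0->1]=3 prod=4 -> inv=[7 10 4 3]
Step 4: demand=5,sold=3 ship[2->3]=3 ship[1->2]=2 ship[0->1]=3 prod=4 -> inv=[8 11 3 3]
Step 5: demand=5,sold=3 ship[2->3]=3 ship[1->2]=2 ship[0->1]=3 prod=4 -> inv=[9 12 2 3]

9 12 2 3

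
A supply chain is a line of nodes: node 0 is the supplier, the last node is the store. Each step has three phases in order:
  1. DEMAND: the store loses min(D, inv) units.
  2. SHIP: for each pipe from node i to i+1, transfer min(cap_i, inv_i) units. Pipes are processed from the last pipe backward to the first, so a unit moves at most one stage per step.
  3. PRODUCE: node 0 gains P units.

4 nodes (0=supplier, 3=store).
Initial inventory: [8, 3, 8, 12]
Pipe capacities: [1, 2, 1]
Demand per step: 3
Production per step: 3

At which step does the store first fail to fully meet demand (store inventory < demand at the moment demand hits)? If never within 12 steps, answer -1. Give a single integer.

Step 1: demand=3,sold=3 ship[2->3]=1 ship[1->2]=2 ship[0->1]=1 prod=3 -> [10 2 9 10]
Step 2: demand=3,sold=3 ship[2->3]=1 ship[1->2]=2 ship[0->1]=1 prod=3 -> [12 1 10 8]
Step 3: demand=3,sold=3 ship[2->3]=1 ship[1->2]=1 ship[0->1]=1 prod=3 -> [14 1 10 6]
Step 4: demand=3,sold=3 ship[2->3]=1 ship[1->2]=1 ship[0->1]=1 prod=3 -> [16 1 10 4]
Step 5: demand=3,sold=3 ship[2->3]=1 ship[1->2]=1 ship[0->1]=1 prod=3 -> [18 1 10 2]
Step 6: demand=3,sold=2 ship[2->3]=1 ship[1->2]=1 ship[0->1]=1 prod=3 -> [20 1 10 1]
Step 7: demand=3,sold=1 ship[2->3]=1 ship[1->2]=1 ship[0->1]=1 prod=3 -> [22 1 10 1]
Step 8: demand=3,sold=1 ship[2->3]=1 ship[1->2]=1 ship[0->1]=1 prod=3 -> [24 1 10 1]
Step 9: demand=3,sold=1 ship[2->3]=1 ship[1->2]=1 ship[0->1]=1 prod=3 -> [26 1 10 1]
Step 10: demand=3,sold=1 ship[2->3]=1 ship[1->2]=1 ship[0->1]=1 prod=3 -> [28 1 10 1]
Step 11: demand=3,sold=1 ship[2->3]=1 ship[1->2]=1 ship[0->1]=1 prod=3 -> [30 1 10 1]
Step 12: demand=3,sold=1 ship[2->3]=1 ship[1->2]=1 ship[0->1]=1 prod=3 -> [32 1 10 1]
First stockout at step 6

6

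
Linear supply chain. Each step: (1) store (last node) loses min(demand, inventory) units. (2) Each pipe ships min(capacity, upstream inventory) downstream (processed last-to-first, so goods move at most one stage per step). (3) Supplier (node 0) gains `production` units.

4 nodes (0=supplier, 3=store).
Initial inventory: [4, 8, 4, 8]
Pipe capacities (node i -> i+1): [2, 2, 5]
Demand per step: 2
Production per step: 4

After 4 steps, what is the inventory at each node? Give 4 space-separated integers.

Step 1: demand=2,sold=2 ship[2->3]=4 ship[1->2]=2 ship[0->1]=2 prod=4 -> inv=[6 8 2 10]
Step 2: demand=2,sold=2 ship[2->3]=2 ship[1->2]=2 ship[0->1]=2 prod=4 -> inv=[8 8 2 10]
Step 3: demand=2,sold=2 ship[2->3]=2 ship[1->2]=2 ship[0->1]=2 prod=4 -> inv=[10 8 2 10]
Step 4: demand=2,sold=2 ship[2->3]=2 ship[1->2]=2 ship[0->1]=2 prod=4 -> inv=[12 8 2 10]

12 8 2 10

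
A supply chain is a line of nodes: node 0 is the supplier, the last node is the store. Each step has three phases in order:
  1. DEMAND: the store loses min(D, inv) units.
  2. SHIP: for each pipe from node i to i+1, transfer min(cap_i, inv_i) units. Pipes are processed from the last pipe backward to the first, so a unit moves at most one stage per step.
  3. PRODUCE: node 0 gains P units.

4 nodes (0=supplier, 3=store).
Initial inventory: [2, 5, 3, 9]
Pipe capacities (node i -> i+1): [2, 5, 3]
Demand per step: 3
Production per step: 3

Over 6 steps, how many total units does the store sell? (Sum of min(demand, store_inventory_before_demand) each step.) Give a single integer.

Step 1: sold=3 (running total=3) -> [3 2 5 9]
Step 2: sold=3 (running total=6) -> [4 2 4 9]
Step 3: sold=3 (running total=9) -> [5 2 3 9]
Step 4: sold=3 (running total=12) -> [6 2 2 9]
Step 5: sold=3 (running total=15) -> [7 2 2 8]
Step 6: sold=3 (running total=18) -> [8 2 2 7]

Answer: 18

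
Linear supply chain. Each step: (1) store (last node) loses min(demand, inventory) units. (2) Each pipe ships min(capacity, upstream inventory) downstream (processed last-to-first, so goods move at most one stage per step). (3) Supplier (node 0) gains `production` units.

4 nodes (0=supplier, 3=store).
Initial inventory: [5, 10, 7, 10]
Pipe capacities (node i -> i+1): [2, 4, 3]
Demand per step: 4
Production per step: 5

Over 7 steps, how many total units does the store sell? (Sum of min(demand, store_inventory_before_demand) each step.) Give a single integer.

Answer: 28

Derivation:
Step 1: sold=4 (running total=4) -> [8 8 8 9]
Step 2: sold=4 (running total=8) -> [11 6 9 8]
Step 3: sold=4 (running total=12) -> [14 4 10 7]
Step 4: sold=4 (running total=16) -> [17 2 11 6]
Step 5: sold=4 (running total=20) -> [20 2 10 5]
Step 6: sold=4 (running total=24) -> [23 2 9 4]
Step 7: sold=4 (running total=28) -> [26 2 8 3]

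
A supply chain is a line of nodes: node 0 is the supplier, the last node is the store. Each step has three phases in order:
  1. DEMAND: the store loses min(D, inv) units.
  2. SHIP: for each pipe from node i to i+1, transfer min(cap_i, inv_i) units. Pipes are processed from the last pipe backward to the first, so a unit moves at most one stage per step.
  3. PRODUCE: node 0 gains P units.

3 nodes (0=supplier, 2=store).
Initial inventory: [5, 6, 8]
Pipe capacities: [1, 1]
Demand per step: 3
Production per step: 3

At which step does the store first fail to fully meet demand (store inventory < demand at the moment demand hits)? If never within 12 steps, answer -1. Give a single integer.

Step 1: demand=3,sold=3 ship[1->2]=1 ship[0->1]=1 prod=3 -> [7 6 6]
Step 2: demand=3,sold=3 ship[1->2]=1 ship[0->1]=1 prod=3 -> [9 6 4]
Step 3: demand=3,sold=3 ship[1->2]=1 ship[0->1]=1 prod=3 -> [11 6 2]
Step 4: demand=3,sold=2 ship[1->2]=1 ship[0->1]=1 prod=3 -> [13 6 1]
Step 5: demand=3,sold=1 ship[1->2]=1 ship[0->1]=1 prod=3 -> [15 6 1]
Step 6: demand=3,sold=1 ship[1->2]=1 ship[0->1]=1 prod=3 -> [17 6 1]
Step 7: demand=3,sold=1 ship[1->2]=1 ship[0->1]=1 prod=3 -> [19 6 1]
Step 8: demand=3,sold=1 ship[1->2]=1 ship[0->1]=1 prod=3 -> [21 6 1]
Step 9: demand=3,sold=1 ship[1->2]=1 ship[0->1]=1 prod=3 -> [23 6 1]
Step 10: demand=3,sold=1 ship[1->2]=1 ship[0->1]=1 prod=3 -> [25 6 1]
Step 11: demand=3,sold=1 ship[1->2]=1 ship[0->1]=1 prod=3 -> [27 6 1]
Step 12: demand=3,sold=1 ship[1->2]=1 ship[0->1]=1 prod=3 -> [29 6 1]
First stockout at step 4

4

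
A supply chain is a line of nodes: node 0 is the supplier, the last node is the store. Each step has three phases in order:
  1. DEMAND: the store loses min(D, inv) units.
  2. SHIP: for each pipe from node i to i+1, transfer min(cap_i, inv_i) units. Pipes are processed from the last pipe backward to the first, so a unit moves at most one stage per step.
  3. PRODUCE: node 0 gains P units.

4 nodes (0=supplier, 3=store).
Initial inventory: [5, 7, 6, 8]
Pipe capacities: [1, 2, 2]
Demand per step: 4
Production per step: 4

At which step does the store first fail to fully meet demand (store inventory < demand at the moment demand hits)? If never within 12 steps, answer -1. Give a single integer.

Step 1: demand=4,sold=4 ship[2->3]=2 ship[1->2]=2 ship[0->1]=1 prod=4 -> [8 6 6 6]
Step 2: demand=4,sold=4 ship[2->3]=2 ship[1->2]=2 ship[0->1]=1 prod=4 -> [11 5 6 4]
Step 3: demand=4,sold=4 ship[2->3]=2 ship[1->2]=2 ship[0->1]=1 prod=4 -> [14 4 6 2]
Step 4: demand=4,sold=2 ship[2->3]=2 ship[1->2]=2 ship[0->1]=1 prod=4 -> [17 3 6 2]
Step 5: demand=4,sold=2 ship[2->3]=2 ship[1->2]=2 ship[0->1]=1 prod=4 -> [20 2 6 2]
Step 6: demand=4,sold=2 ship[2->3]=2 ship[1->2]=2 ship[0->1]=1 prod=4 -> [23 1 6 2]
Step 7: demand=4,sold=2 ship[2->3]=2 ship[1->2]=1 ship[0->1]=1 prod=4 -> [26 1 5 2]
Step 8: demand=4,sold=2 ship[2->3]=2 ship[1->2]=1 ship[0->1]=1 prod=4 -> [29 1 4 2]
Step 9: demand=4,sold=2 ship[2->3]=2 ship[1->2]=1 ship[0->1]=1 prod=4 -> [32 1 3 2]
Step 10: demand=4,sold=2 ship[2->3]=2 ship[1->2]=1 ship[0->1]=1 prod=4 -> [35 1 2 2]
Step 11: demand=4,sold=2 ship[2->3]=2 ship[1->2]=1 ship[0->1]=1 prod=4 -> [38 1 1 2]
Step 12: demand=4,sold=2 ship[2->3]=1 ship[1->2]=1 ship[0->1]=1 prod=4 -> [41 1 1 1]
First stockout at step 4

4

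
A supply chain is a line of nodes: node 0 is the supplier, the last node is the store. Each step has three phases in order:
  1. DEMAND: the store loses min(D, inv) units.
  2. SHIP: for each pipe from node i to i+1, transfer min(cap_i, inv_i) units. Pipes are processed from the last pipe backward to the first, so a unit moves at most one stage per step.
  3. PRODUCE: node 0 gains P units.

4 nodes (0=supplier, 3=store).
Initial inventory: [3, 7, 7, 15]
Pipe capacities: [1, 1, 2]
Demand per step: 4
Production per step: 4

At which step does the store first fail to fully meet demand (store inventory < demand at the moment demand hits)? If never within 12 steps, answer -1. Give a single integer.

Step 1: demand=4,sold=4 ship[2->3]=2 ship[1->2]=1 ship[0->1]=1 prod=4 -> [6 7 6 13]
Step 2: demand=4,sold=4 ship[2->3]=2 ship[1->2]=1 ship[0->1]=1 prod=4 -> [9 7 5 11]
Step 3: demand=4,sold=4 ship[2->3]=2 ship[1->2]=1 ship[0->1]=1 prod=4 -> [12 7 4 9]
Step 4: demand=4,sold=4 ship[2->3]=2 ship[1->2]=1 ship[0->1]=1 prod=4 -> [15 7 3 7]
Step 5: demand=4,sold=4 ship[2->3]=2 ship[1->2]=1 ship[0->1]=1 prod=4 -> [18 7 2 5]
Step 6: demand=4,sold=4 ship[2->3]=2 ship[1->2]=1 ship[0->1]=1 prod=4 -> [21 7 1 3]
Step 7: demand=4,sold=3 ship[2->3]=1 ship[1->2]=1 ship[0->1]=1 prod=4 -> [24 7 1 1]
Step 8: demand=4,sold=1 ship[2->3]=1 ship[1->2]=1 ship[0->1]=1 prod=4 -> [27 7 1 1]
Step 9: demand=4,sold=1 ship[2->3]=1 ship[1->2]=1 ship[0->1]=1 prod=4 -> [30 7 1 1]
Step 10: demand=4,sold=1 ship[2->3]=1 ship[1->2]=1 ship[0->1]=1 prod=4 -> [33 7 1 1]
Step 11: demand=4,sold=1 ship[2->3]=1 ship[1->2]=1 ship[0->1]=1 prod=4 -> [36 7 1 1]
Step 12: demand=4,sold=1 ship[2->3]=1 ship[1->2]=1 ship[0->1]=1 prod=4 -> [39 7 1 1]
First stockout at step 7

7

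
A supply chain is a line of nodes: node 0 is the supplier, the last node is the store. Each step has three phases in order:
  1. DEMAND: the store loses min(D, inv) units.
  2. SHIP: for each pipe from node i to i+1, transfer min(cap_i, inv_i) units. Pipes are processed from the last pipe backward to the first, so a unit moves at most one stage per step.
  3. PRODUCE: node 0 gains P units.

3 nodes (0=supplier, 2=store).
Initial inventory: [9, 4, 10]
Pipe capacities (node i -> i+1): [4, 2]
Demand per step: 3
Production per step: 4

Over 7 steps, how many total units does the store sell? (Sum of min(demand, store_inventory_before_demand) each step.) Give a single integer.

Answer: 21

Derivation:
Step 1: sold=3 (running total=3) -> [9 6 9]
Step 2: sold=3 (running total=6) -> [9 8 8]
Step 3: sold=3 (running total=9) -> [9 10 7]
Step 4: sold=3 (running total=12) -> [9 12 6]
Step 5: sold=3 (running total=15) -> [9 14 5]
Step 6: sold=3 (running total=18) -> [9 16 4]
Step 7: sold=3 (running total=21) -> [9 18 3]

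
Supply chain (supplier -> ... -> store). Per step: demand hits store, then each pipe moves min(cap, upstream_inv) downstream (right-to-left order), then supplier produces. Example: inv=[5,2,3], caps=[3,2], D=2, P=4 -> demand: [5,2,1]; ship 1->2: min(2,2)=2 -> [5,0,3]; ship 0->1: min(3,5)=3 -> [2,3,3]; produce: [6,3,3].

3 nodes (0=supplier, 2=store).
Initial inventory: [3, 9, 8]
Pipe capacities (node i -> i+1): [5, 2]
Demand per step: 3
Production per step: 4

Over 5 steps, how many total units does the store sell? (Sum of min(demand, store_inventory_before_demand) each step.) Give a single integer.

Answer: 15

Derivation:
Step 1: sold=3 (running total=3) -> [4 10 7]
Step 2: sold=3 (running total=6) -> [4 12 6]
Step 3: sold=3 (running total=9) -> [4 14 5]
Step 4: sold=3 (running total=12) -> [4 16 4]
Step 5: sold=3 (running total=15) -> [4 18 3]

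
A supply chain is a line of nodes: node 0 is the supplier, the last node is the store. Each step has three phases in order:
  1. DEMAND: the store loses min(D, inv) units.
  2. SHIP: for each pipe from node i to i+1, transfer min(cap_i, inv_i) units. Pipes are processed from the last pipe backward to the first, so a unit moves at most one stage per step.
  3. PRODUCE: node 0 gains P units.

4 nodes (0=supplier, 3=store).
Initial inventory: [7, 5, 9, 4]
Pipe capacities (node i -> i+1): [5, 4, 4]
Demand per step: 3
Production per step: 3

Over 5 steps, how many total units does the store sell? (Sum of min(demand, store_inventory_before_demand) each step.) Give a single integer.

Answer: 15

Derivation:
Step 1: sold=3 (running total=3) -> [5 6 9 5]
Step 2: sold=3 (running total=6) -> [3 7 9 6]
Step 3: sold=3 (running total=9) -> [3 6 9 7]
Step 4: sold=3 (running total=12) -> [3 5 9 8]
Step 5: sold=3 (running total=15) -> [3 4 9 9]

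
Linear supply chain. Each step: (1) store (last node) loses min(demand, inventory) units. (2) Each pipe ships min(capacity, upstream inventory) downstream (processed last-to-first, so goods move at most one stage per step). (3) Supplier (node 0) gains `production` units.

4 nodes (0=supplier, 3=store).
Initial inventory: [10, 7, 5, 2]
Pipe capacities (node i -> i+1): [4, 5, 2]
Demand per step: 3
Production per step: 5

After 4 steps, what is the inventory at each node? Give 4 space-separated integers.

Step 1: demand=3,sold=2 ship[2->3]=2 ship[1->2]=5 ship[0->1]=4 prod=5 -> inv=[11 6 8 2]
Step 2: demand=3,sold=2 ship[2->3]=2 ship[1->2]=5 ship[0->1]=4 prod=5 -> inv=[12 5 11 2]
Step 3: demand=3,sold=2 ship[2->3]=2 ship[1->2]=5 ship[0->1]=4 prod=5 -> inv=[13 4 14 2]
Step 4: demand=3,sold=2 ship[2->3]=2 ship[1->2]=4 ship[0->1]=4 prod=5 -> inv=[14 4 16 2]

14 4 16 2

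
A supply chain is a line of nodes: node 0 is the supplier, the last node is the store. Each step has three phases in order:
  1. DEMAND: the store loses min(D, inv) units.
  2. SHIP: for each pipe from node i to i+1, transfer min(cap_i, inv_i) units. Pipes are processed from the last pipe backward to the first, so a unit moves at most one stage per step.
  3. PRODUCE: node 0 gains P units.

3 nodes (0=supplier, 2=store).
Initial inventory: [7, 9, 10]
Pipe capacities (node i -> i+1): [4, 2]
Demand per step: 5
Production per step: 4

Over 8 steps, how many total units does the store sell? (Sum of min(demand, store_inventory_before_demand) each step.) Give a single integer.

Answer: 24

Derivation:
Step 1: sold=5 (running total=5) -> [7 11 7]
Step 2: sold=5 (running total=10) -> [7 13 4]
Step 3: sold=4 (running total=14) -> [7 15 2]
Step 4: sold=2 (running total=16) -> [7 17 2]
Step 5: sold=2 (running total=18) -> [7 19 2]
Step 6: sold=2 (running total=20) -> [7 21 2]
Step 7: sold=2 (running total=22) -> [7 23 2]
Step 8: sold=2 (running total=24) -> [7 25 2]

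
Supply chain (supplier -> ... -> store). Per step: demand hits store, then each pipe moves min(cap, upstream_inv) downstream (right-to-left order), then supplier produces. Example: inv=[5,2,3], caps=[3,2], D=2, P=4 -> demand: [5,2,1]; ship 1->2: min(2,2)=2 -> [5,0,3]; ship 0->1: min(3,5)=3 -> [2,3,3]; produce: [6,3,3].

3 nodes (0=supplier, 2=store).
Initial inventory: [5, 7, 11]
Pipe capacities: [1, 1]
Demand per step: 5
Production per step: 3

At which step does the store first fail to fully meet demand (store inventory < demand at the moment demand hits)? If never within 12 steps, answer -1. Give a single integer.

Step 1: demand=5,sold=5 ship[1->2]=1 ship[0->1]=1 prod=3 -> [7 7 7]
Step 2: demand=5,sold=5 ship[1->2]=1 ship[0->1]=1 prod=3 -> [9 7 3]
Step 3: demand=5,sold=3 ship[1->2]=1 ship[0->1]=1 prod=3 -> [11 7 1]
Step 4: demand=5,sold=1 ship[1->2]=1 ship[0->1]=1 prod=3 -> [13 7 1]
Step 5: demand=5,sold=1 ship[1->2]=1 ship[0->1]=1 prod=3 -> [15 7 1]
Step 6: demand=5,sold=1 ship[1->2]=1 ship[0->1]=1 prod=3 -> [17 7 1]
Step 7: demand=5,sold=1 ship[1->2]=1 ship[0->1]=1 prod=3 -> [19 7 1]
Step 8: demand=5,sold=1 ship[1->2]=1 ship[0->1]=1 prod=3 -> [21 7 1]
Step 9: demand=5,sold=1 ship[1->2]=1 ship[0->1]=1 prod=3 -> [23 7 1]
Step 10: demand=5,sold=1 ship[1->2]=1 ship[0->1]=1 prod=3 -> [25 7 1]
Step 11: demand=5,sold=1 ship[1->2]=1 ship[0->1]=1 prod=3 -> [27 7 1]
Step 12: demand=5,sold=1 ship[1->2]=1 ship[0->1]=1 prod=3 -> [29 7 1]
First stockout at step 3

3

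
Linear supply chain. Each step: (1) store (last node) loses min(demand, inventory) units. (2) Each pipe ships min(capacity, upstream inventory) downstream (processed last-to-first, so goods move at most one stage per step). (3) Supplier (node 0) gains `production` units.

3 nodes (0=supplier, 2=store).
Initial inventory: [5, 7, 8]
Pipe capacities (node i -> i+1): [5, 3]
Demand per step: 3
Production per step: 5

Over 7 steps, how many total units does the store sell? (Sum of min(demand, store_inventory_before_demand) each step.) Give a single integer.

Answer: 21

Derivation:
Step 1: sold=3 (running total=3) -> [5 9 8]
Step 2: sold=3 (running total=6) -> [5 11 8]
Step 3: sold=3 (running total=9) -> [5 13 8]
Step 4: sold=3 (running total=12) -> [5 15 8]
Step 5: sold=3 (running total=15) -> [5 17 8]
Step 6: sold=3 (running total=18) -> [5 19 8]
Step 7: sold=3 (running total=21) -> [5 21 8]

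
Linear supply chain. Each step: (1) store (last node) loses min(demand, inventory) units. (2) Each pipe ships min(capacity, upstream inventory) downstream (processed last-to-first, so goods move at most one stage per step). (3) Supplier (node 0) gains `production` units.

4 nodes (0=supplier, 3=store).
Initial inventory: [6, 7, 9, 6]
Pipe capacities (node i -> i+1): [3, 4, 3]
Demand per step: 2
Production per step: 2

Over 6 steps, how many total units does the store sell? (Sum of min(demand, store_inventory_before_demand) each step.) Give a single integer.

Step 1: sold=2 (running total=2) -> [5 6 10 7]
Step 2: sold=2 (running total=4) -> [4 5 11 8]
Step 3: sold=2 (running total=6) -> [3 4 12 9]
Step 4: sold=2 (running total=8) -> [2 3 13 10]
Step 5: sold=2 (running total=10) -> [2 2 13 11]
Step 6: sold=2 (running total=12) -> [2 2 12 12]

Answer: 12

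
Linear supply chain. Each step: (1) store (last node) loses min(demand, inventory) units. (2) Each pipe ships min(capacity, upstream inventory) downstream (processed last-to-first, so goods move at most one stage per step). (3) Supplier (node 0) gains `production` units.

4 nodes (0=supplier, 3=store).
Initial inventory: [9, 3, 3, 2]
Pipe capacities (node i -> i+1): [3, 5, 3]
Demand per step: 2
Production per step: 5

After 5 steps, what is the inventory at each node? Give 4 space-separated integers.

Step 1: demand=2,sold=2 ship[2->3]=3 ship[1->2]=3 ship[0->1]=3 prod=5 -> inv=[11 3 3 3]
Step 2: demand=2,sold=2 ship[2->3]=3 ship[1->2]=3 ship[0->1]=3 prod=5 -> inv=[13 3 3 4]
Step 3: demand=2,sold=2 ship[2->3]=3 ship[1->2]=3 ship[0->1]=3 prod=5 -> inv=[15 3 3 5]
Step 4: demand=2,sold=2 ship[2->3]=3 ship[1->2]=3 ship[0->1]=3 prod=5 -> inv=[17 3 3 6]
Step 5: demand=2,sold=2 ship[2->3]=3 ship[1->2]=3 ship[0->1]=3 prod=5 -> inv=[19 3 3 7]

19 3 3 7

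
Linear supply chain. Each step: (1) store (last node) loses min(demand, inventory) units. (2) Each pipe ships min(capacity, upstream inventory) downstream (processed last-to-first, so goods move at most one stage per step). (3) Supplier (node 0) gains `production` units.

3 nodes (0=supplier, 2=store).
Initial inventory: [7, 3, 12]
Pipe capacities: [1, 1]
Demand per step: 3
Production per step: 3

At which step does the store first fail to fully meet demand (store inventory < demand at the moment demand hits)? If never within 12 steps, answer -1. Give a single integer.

Step 1: demand=3,sold=3 ship[1->2]=1 ship[0->1]=1 prod=3 -> [9 3 10]
Step 2: demand=3,sold=3 ship[1->2]=1 ship[0->1]=1 prod=3 -> [11 3 8]
Step 3: demand=3,sold=3 ship[1->2]=1 ship[0->1]=1 prod=3 -> [13 3 6]
Step 4: demand=3,sold=3 ship[1->2]=1 ship[0->1]=1 prod=3 -> [15 3 4]
Step 5: demand=3,sold=3 ship[1->2]=1 ship[0->1]=1 prod=3 -> [17 3 2]
Step 6: demand=3,sold=2 ship[1->2]=1 ship[0->1]=1 prod=3 -> [19 3 1]
Step 7: demand=3,sold=1 ship[1->2]=1 ship[0->1]=1 prod=3 -> [21 3 1]
Step 8: demand=3,sold=1 ship[1->2]=1 ship[0->1]=1 prod=3 -> [23 3 1]
Step 9: demand=3,sold=1 ship[1->2]=1 ship[0->1]=1 prod=3 -> [25 3 1]
Step 10: demand=3,sold=1 ship[1->2]=1 ship[0->1]=1 prod=3 -> [27 3 1]
Step 11: demand=3,sold=1 ship[1->2]=1 ship[0->1]=1 prod=3 -> [29 3 1]
Step 12: demand=3,sold=1 ship[1->2]=1 ship[0->1]=1 prod=3 -> [31 3 1]
First stockout at step 6

6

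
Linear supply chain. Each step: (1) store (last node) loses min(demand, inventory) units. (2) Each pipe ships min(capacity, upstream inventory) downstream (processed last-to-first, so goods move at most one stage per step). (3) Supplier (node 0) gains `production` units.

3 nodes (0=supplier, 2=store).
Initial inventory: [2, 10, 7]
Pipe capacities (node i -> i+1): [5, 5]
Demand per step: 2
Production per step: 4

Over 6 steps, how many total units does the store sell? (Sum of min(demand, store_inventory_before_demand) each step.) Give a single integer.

Answer: 12

Derivation:
Step 1: sold=2 (running total=2) -> [4 7 10]
Step 2: sold=2 (running total=4) -> [4 6 13]
Step 3: sold=2 (running total=6) -> [4 5 16]
Step 4: sold=2 (running total=8) -> [4 4 19]
Step 5: sold=2 (running total=10) -> [4 4 21]
Step 6: sold=2 (running total=12) -> [4 4 23]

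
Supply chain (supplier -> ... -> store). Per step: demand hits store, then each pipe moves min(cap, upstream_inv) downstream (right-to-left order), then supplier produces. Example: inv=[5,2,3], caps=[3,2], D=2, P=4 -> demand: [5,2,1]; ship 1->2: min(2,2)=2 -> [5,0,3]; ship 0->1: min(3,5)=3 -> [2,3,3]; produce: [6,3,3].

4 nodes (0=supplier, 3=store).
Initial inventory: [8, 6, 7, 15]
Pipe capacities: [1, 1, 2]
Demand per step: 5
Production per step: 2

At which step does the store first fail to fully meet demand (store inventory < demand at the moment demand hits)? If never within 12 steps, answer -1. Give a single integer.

Step 1: demand=5,sold=5 ship[2->3]=2 ship[1->2]=1 ship[0->1]=1 prod=2 -> [9 6 6 12]
Step 2: demand=5,sold=5 ship[2->3]=2 ship[1->2]=1 ship[0->1]=1 prod=2 -> [10 6 5 9]
Step 3: demand=5,sold=5 ship[2->3]=2 ship[1->2]=1 ship[0->1]=1 prod=2 -> [11 6 4 6]
Step 4: demand=5,sold=5 ship[2->3]=2 ship[1->2]=1 ship[0->1]=1 prod=2 -> [12 6 3 3]
Step 5: demand=5,sold=3 ship[2->3]=2 ship[1->2]=1 ship[0->1]=1 prod=2 -> [13 6 2 2]
Step 6: demand=5,sold=2 ship[2->3]=2 ship[1->2]=1 ship[0->1]=1 prod=2 -> [14 6 1 2]
Step 7: demand=5,sold=2 ship[2->3]=1 ship[1->2]=1 ship[0->1]=1 prod=2 -> [15 6 1 1]
Step 8: demand=5,sold=1 ship[2->3]=1 ship[1->2]=1 ship[0->1]=1 prod=2 -> [16 6 1 1]
Step 9: demand=5,sold=1 ship[2->3]=1 ship[1->2]=1 ship[0->1]=1 prod=2 -> [17 6 1 1]
Step 10: demand=5,sold=1 ship[2->3]=1 ship[1->2]=1 ship[0->1]=1 prod=2 -> [18 6 1 1]
Step 11: demand=5,sold=1 ship[2->3]=1 ship[1->2]=1 ship[0->1]=1 prod=2 -> [19 6 1 1]
Step 12: demand=5,sold=1 ship[2->3]=1 ship[1->2]=1 ship[0->1]=1 prod=2 -> [20 6 1 1]
First stockout at step 5

5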